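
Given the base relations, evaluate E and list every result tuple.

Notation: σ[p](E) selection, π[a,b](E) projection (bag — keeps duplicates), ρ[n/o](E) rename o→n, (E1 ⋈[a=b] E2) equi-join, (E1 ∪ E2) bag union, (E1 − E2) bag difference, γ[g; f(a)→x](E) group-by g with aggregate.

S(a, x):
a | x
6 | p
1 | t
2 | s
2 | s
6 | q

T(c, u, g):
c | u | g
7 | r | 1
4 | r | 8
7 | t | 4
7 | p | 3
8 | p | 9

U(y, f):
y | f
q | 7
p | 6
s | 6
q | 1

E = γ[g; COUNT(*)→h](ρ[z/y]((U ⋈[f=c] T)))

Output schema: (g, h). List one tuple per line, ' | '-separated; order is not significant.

Subexpression sizes:
  U → 4
  T → 5
  (U ⋈[f=c] T) → 3
  ρ[z/y]((U ⋈[f=c] T)) → 3
  γ[g; COUNT(*)→h](ρ[z/y]((U ⋈[f=c] T))) → 3

== RESULT ==
g | h
1 | 1
3 | 1
4 | 1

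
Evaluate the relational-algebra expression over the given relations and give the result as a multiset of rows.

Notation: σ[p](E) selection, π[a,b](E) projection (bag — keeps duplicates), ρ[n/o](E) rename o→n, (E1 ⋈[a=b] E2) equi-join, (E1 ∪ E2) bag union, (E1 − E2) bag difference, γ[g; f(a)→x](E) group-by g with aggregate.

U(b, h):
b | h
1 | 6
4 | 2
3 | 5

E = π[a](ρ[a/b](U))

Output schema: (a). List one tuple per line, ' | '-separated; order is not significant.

Per-node cardinality:
  U → 3
  ρ[a/b](U) → 3
  π[a](ρ[a/b](U)) → 3

== RESULT ==
a
1
3
4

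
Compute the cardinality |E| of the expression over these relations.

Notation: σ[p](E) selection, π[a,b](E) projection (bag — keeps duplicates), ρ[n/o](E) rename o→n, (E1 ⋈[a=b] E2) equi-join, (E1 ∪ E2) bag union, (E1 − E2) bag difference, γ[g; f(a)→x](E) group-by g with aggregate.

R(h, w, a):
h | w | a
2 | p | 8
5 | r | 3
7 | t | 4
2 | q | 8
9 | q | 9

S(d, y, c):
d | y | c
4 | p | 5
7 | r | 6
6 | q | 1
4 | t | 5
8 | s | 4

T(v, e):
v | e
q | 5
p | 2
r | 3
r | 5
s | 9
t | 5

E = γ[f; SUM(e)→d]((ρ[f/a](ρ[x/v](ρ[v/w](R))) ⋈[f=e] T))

Per-node cardinality:
  R → 5
  ρ[v/w](R) → 5
  ρ[x/v](ρ[v/w](R)) → 5
  ρ[f/a](ρ[x/v](ρ[v/w](R))) → 5
  T → 6
  (ρ[f/a](ρ[x/v](ρ[v/w](R))) ⋈[f=e] T) → 2
  γ[f; SUM(e)→d]((ρ[f/a](ρ[x/v](ρ[v/w](R))) ⋈[f=e] T)) → 2

|E| = 2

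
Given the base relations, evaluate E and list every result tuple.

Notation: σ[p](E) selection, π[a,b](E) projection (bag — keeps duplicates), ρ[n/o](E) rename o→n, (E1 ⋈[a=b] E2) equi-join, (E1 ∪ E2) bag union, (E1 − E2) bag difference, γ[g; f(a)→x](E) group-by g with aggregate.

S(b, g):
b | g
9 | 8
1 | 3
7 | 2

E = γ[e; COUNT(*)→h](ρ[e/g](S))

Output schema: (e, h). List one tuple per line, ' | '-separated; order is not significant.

Subexpression sizes:
  S → 3
  ρ[e/g](S) → 3
  γ[e; COUNT(*)→h](ρ[e/g](S)) → 3

== RESULT ==
e | h
2 | 1
3 | 1
8 | 1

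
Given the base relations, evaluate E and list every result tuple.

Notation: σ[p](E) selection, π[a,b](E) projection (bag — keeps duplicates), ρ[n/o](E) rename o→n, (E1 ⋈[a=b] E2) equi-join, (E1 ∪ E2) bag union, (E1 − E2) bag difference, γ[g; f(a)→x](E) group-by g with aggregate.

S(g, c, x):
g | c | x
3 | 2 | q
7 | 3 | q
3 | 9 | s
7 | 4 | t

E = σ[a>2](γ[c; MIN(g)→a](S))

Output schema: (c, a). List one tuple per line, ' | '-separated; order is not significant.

Row counts bottom-up:
  S → 4
  γ[c; MIN(g)→a](S) → 4
  σ[a>2](γ[c; MIN(g)→a](S)) → 4

== RESULT ==
c | a
2 | 3
3 | 7
4 | 7
9 | 3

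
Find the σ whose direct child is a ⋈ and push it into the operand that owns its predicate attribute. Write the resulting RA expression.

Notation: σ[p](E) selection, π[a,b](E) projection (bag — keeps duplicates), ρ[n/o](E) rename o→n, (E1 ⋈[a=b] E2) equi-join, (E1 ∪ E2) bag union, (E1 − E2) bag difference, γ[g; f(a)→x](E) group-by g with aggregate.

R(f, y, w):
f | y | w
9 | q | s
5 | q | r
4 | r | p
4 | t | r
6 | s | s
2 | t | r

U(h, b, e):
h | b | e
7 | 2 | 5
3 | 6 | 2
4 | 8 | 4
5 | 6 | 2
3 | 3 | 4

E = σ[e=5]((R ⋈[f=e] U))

σ filters on e, owned by the right side.
E' = (R ⋈[f=e] σ[e=5](U))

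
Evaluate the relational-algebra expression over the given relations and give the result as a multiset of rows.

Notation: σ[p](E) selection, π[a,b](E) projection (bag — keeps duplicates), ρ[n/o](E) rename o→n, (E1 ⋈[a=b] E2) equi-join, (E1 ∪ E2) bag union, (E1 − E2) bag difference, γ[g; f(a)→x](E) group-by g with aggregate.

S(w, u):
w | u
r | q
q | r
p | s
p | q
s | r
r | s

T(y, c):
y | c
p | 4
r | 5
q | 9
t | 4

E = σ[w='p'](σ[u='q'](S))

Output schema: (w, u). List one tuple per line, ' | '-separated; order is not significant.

Stepwise |·|:
  S → 6
  σ[u='q'](S) → 2
  σ[w='p'](σ[u='q'](S)) → 1

== RESULT ==
w | u
p | q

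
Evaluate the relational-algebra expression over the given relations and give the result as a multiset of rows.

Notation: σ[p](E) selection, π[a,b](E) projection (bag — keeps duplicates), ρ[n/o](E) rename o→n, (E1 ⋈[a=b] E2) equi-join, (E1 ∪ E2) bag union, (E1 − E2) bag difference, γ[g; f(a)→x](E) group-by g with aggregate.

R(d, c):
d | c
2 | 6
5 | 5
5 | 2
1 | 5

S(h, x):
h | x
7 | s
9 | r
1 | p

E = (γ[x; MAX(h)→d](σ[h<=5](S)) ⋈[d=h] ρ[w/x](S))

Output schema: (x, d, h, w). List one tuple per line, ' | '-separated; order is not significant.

Per-node cardinality:
  S → 3
  σ[h<=5](S) → 1
  γ[x; MAX(h)→d](σ[h<=5](S)) → 1
  S → 3
  ρ[w/x](S) → 3
  (γ[x; MAX(h)→d](σ[h<=5](S)) ⋈[d=h] ρ[w/x](S)) → 1

== RESULT ==
x | d | h | w
p | 1 | 1 | p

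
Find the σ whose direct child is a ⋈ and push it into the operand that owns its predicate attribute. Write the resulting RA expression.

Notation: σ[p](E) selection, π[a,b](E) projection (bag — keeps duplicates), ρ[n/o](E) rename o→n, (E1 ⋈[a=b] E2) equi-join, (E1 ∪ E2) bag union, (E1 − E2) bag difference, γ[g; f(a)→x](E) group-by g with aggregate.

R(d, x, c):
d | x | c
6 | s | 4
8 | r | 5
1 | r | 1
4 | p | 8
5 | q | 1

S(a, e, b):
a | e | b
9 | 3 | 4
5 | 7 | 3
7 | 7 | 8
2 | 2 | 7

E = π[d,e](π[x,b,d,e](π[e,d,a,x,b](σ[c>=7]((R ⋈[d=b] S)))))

σ filters on c, owned by the left side.
E' = π[d,e](π[x,b,d,e](π[e,d,a,x,b]((σ[c>=7](R) ⋈[d=b] S))))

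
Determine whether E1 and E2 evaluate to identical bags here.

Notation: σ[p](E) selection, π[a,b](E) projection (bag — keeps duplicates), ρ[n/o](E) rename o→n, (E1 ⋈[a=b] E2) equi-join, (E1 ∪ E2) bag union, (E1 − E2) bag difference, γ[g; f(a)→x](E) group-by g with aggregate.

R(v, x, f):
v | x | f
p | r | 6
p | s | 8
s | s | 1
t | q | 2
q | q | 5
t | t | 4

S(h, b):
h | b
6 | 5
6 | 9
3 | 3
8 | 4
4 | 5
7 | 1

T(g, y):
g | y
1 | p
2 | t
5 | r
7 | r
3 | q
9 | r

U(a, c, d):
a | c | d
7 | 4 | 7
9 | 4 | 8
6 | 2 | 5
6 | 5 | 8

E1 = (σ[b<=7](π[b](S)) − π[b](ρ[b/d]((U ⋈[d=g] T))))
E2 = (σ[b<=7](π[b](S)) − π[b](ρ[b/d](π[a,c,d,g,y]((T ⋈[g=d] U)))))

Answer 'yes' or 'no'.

E1 stepwise |·|:
  S → 6
  π[b](S) → 6
  σ[b<=7](π[b](S)) → 5
  U → 4
  T → 6
  (U ⋈[d=g] T) → 2
  ρ[b/d]((U ⋈[d=g] T)) → 2
  π[b](ρ[b/d]((U ⋈[d=g] T))) → 2
  (σ[b<=7](π[b](S)) − π[b](ρ[b/d]((U ⋈[d=g] T)))) → 4
E2 stepwise |·|:
  S → 6
  π[b](S) → 6
  σ[b<=7](π[b](S)) → 5
  T → 6
  U → 4
  (T ⋈[g=d] U) → 2
  π[a,c,d,g,y]((T ⋈[g=d] U)) → 2
  ρ[b/d](π[a,c,d,g,y]((T ⋈[g=d] U))) → 2
  π[b](ρ[b/d](π[a,c,d,g,y]((T ⋈[g=d] U)))) → 2
  (σ[b<=7](π[b](S)) − π[b](ρ[b/d](π[a,c,d,g,y]((T ⋈[g=d] U))))) → 4

E1 and E2 produce the same multiset:
b
1
3
4
5

yes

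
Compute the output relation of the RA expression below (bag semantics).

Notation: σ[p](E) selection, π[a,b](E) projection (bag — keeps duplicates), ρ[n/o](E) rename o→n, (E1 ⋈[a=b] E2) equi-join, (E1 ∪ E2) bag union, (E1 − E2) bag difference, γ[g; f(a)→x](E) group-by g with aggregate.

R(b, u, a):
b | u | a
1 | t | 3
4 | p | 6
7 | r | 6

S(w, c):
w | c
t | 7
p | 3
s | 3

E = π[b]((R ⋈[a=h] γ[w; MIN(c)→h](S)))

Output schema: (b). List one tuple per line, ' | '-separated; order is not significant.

Stepwise |·|:
  R → 3
  S → 3
  γ[w; MIN(c)→h](S) → 3
  (R ⋈[a=h] γ[w; MIN(c)→h](S)) → 2
  π[b]((R ⋈[a=h] γ[w; MIN(c)→h](S))) → 2

== RESULT ==
b
1
1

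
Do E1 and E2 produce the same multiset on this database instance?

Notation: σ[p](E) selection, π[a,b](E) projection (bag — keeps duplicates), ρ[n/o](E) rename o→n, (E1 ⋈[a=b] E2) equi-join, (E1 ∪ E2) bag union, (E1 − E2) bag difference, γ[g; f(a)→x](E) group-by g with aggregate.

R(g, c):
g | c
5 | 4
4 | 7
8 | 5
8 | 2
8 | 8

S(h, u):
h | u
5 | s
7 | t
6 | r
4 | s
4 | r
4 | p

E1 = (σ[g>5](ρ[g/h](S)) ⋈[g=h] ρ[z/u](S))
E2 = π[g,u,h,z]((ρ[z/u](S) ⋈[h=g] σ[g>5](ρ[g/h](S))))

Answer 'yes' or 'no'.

E1 per-node cardinality:
  S → 6
  ρ[g/h](S) → 6
  σ[g>5](ρ[g/h](S)) → 2
  S → 6
  ρ[z/u](S) → 6
  (σ[g>5](ρ[g/h](S)) ⋈[g=h] ρ[z/u](S)) → 2
E2 per-node cardinality:
  S → 6
  ρ[z/u](S) → 6
  S → 6
  ρ[g/h](S) → 6
  σ[g>5](ρ[g/h](S)) → 2
  (ρ[z/u](S) ⋈[h=g] σ[g>5](ρ[g/h](S))) → 2
  π[g,u,h,z]((ρ[z/u](S) ⋈[h=g] σ[g>5](ρ[g/h](S)))) → 2

E1 and E2 produce the same multiset:
g | u | h | z
6 | r | 6 | r
7 | t | 7 | t

yes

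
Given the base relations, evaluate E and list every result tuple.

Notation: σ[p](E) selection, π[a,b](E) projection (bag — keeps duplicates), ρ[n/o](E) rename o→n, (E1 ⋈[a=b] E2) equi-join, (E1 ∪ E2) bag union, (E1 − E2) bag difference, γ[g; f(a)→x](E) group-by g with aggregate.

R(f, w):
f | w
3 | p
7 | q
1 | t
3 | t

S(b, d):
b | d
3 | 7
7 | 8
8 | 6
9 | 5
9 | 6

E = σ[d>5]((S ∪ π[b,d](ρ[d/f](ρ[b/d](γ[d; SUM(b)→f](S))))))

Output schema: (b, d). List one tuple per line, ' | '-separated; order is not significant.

Per-node cardinality:
  S → 5
  S → 5
  γ[d; SUM(b)→f](S) → 4
  ρ[b/d](γ[d; SUM(b)→f](S)) → 4
  ρ[d/f](ρ[b/d](γ[d; SUM(b)→f](S))) → 4
  π[b,d](ρ[d/f](ρ[b/d](γ[d; SUM(b)→f](S)))) → 4
  (S ∪ π[b,d](ρ[d/f](ρ[b/d](γ[d; SUM(b)→f](S))))) → 9
  σ[d>5]((S ∪ π[b,d](ρ[d/f](ρ[b/d](γ[d; SUM(b)→f](S)))))) → 7

== RESULT ==
b | d
3 | 7
5 | 9
6 | 17
7 | 8
8 | 6
8 | 7
9 | 6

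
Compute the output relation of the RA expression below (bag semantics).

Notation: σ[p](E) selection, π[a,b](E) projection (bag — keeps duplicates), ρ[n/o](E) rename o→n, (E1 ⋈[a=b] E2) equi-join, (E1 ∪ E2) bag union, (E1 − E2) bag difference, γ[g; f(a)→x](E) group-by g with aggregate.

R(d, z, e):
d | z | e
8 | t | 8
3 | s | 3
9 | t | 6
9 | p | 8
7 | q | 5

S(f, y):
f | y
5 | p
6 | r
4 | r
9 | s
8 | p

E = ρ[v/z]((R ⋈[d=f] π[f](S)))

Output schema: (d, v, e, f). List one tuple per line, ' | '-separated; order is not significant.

Stepwise |·|:
  R → 5
  S → 5
  π[f](S) → 5
  (R ⋈[d=f] π[f](S)) → 3
  ρ[v/z]((R ⋈[d=f] π[f](S))) → 3

== RESULT ==
d | v | e | f
8 | t | 8 | 8
9 | p | 8 | 9
9 | t | 6 | 9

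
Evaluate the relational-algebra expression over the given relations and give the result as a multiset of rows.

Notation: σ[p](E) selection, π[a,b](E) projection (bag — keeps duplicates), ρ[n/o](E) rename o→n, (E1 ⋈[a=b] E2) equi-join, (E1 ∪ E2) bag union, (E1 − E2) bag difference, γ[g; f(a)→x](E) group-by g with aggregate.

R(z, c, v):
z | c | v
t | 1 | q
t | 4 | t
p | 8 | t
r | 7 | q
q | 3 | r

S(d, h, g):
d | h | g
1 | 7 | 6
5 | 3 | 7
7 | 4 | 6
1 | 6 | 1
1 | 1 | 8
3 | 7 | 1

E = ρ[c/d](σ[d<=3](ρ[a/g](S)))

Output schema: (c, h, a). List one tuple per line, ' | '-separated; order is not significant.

Row counts bottom-up:
  S → 6
  ρ[a/g](S) → 6
  σ[d<=3](ρ[a/g](S)) → 4
  ρ[c/d](σ[d<=3](ρ[a/g](S))) → 4

== RESULT ==
c | h | a
1 | 1 | 8
1 | 6 | 1
1 | 7 | 6
3 | 7 | 1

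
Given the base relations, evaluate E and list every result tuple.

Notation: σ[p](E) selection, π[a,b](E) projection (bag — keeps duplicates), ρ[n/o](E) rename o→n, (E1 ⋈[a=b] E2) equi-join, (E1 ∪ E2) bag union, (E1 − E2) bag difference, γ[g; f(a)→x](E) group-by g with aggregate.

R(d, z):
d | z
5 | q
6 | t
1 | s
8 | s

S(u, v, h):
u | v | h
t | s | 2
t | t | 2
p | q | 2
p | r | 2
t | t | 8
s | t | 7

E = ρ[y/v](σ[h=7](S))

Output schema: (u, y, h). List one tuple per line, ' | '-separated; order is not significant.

Subexpression sizes:
  S → 6
  σ[h=7](S) → 1
  ρ[y/v](σ[h=7](S)) → 1

== RESULT ==
u | y | h
s | t | 7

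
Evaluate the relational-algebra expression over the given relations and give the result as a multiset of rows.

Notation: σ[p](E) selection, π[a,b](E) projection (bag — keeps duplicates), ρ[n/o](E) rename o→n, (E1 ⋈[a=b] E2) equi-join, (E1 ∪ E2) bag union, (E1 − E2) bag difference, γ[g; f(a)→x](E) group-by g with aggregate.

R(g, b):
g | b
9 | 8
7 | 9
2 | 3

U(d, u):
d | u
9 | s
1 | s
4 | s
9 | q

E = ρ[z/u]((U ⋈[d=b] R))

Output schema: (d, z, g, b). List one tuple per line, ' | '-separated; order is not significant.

Subexpression sizes:
  U → 4
  R → 3
  (U ⋈[d=b] R) → 2
  ρ[z/u]((U ⋈[d=b] R)) → 2

== RESULT ==
d | z | g | b
9 | q | 7 | 9
9 | s | 7 | 9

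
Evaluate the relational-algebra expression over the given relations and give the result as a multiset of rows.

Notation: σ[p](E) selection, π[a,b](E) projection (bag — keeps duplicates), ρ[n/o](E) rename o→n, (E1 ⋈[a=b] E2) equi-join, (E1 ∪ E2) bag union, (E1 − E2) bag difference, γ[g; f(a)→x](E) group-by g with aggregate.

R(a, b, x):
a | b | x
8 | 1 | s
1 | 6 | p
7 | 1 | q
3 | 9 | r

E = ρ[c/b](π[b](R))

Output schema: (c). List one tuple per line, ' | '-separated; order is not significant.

Per-node cardinality:
  R → 4
  π[b](R) → 4
  ρ[c/b](π[b](R)) → 4

== RESULT ==
c
1
1
6
9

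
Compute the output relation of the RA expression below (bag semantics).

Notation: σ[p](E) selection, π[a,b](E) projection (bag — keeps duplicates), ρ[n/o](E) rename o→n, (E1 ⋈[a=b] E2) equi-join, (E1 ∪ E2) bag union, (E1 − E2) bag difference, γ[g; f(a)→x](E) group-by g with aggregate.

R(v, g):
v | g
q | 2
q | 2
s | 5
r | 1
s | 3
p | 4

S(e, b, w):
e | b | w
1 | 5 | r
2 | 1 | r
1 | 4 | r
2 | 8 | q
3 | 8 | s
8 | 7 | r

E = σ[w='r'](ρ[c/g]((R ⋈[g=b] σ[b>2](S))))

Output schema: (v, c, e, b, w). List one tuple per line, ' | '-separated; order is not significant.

Row counts bottom-up:
  R → 6
  S → 6
  σ[b>2](S) → 5
  (R ⋈[g=b] σ[b>2](S)) → 2
  ρ[c/g]((R ⋈[g=b] σ[b>2](S))) → 2
  σ[w='r'](ρ[c/g]((R ⋈[g=b] σ[b>2](S)))) → 2

== RESULT ==
v | c | e | b | w
p | 4 | 1 | 4 | r
s | 5 | 1 | 5 | r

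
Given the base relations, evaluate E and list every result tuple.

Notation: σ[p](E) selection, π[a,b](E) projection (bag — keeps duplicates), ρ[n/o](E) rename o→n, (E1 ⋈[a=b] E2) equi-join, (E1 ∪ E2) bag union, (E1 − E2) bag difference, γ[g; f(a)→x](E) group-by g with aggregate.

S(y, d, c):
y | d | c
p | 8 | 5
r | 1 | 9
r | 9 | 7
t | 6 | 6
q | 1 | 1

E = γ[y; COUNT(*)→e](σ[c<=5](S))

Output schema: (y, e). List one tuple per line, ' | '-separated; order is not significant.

Stepwise |·|:
  S → 5
  σ[c<=5](S) → 2
  γ[y; COUNT(*)→e](σ[c<=5](S)) → 2

== RESULT ==
y | e
p | 1
q | 1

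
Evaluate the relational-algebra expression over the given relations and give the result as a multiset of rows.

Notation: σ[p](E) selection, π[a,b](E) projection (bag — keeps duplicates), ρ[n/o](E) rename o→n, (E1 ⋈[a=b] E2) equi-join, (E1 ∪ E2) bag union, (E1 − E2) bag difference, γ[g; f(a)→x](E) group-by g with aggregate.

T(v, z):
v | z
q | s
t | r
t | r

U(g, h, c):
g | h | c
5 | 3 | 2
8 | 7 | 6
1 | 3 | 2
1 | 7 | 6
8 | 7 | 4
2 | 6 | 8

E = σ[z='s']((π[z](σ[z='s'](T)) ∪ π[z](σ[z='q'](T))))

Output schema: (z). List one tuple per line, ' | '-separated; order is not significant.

Per-node cardinality:
  T → 3
  σ[z='s'](T) → 1
  π[z](σ[z='s'](T)) → 1
  T → 3
  σ[z='q'](T) → 0
  π[z](σ[z='q'](T)) → 0
  (π[z](σ[z='s'](T)) ∪ π[z](σ[z='q'](T))) → 1
  σ[z='s']((π[z](σ[z='s'](T)) ∪ π[z](σ[z='q'](T)))) → 1

== RESULT ==
z
s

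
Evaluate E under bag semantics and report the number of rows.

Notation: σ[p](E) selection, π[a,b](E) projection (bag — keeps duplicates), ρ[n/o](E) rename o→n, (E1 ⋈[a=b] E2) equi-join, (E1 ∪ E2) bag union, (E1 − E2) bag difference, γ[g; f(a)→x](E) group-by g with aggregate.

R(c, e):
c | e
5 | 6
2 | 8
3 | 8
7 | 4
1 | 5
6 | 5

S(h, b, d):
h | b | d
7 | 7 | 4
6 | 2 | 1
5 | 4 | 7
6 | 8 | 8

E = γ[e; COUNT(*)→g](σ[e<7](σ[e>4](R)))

Row counts bottom-up:
  R → 6
  σ[e>4](R) → 5
  σ[e<7](σ[e>4](R)) → 3
  γ[e; COUNT(*)→g](σ[e<7](σ[e>4](R))) → 2

|E| = 2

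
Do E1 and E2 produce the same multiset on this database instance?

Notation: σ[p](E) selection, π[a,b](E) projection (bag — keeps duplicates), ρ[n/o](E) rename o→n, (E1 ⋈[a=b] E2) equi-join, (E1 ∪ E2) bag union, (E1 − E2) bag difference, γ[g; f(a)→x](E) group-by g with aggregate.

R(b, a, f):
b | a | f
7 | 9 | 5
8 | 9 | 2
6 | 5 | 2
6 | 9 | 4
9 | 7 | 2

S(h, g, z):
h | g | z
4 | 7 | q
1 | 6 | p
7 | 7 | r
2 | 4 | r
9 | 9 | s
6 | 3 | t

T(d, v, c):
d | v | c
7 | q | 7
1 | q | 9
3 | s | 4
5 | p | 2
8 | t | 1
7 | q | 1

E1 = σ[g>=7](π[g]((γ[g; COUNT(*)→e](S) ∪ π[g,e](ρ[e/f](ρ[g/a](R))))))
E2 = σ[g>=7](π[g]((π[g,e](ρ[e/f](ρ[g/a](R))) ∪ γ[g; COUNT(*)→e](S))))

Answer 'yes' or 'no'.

E1 subexpression sizes:
  S → 6
  γ[g; COUNT(*)→e](S) → 5
  R → 5
  ρ[g/a](R) → 5
  ρ[e/f](ρ[g/a](R)) → 5
  π[g,e](ρ[e/f](ρ[g/a](R))) → 5
  (γ[g; COUNT(*)→e](S) ∪ π[g,e](ρ[e/f](ρ[g/a](R)))) → 10
  π[g]((γ[g; COUNT(*)→e](S) ∪ π[g,e](ρ[e/f](ρ[g/a](R))))) → 10
  σ[g>=7](π[g]((γ[g; COUNT(*)→e](S) ∪ π[g,e](ρ[e/f](ρ[g/a](R)))))) → 6
E2 subexpression sizes:
  R → 5
  ρ[g/a](R) → 5
  ρ[e/f](ρ[g/a](R)) → 5
  π[g,e](ρ[e/f](ρ[g/a](R))) → 5
  S → 6
  γ[g; COUNT(*)→e](S) → 5
  (π[g,e](ρ[e/f](ρ[g/a](R))) ∪ γ[g; COUNT(*)→e](S)) → 10
  π[g]((π[g,e](ρ[e/f](ρ[g/a](R))) ∪ γ[g; COUNT(*)→e](S))) → 10
  σ[g>=7](π[g]((π[g,e](ρ[e/f](ρ[g/a](R))) ∪ γ[g; COUNT(*)→e](S)))) → 6

E1 and E2 produce the same multiset:
g
7
7
9
9
9
9

yes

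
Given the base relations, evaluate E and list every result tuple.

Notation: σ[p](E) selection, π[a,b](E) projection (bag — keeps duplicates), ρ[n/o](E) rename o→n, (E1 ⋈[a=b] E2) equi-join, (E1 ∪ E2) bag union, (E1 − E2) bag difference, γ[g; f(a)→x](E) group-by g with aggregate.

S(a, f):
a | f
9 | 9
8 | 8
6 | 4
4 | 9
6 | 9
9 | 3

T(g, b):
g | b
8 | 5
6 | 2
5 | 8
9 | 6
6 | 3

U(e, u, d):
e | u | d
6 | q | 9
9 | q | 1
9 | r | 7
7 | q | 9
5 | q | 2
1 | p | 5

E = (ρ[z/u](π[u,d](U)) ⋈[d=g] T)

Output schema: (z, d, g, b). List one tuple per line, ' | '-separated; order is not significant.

Stepwise |·|:
  U → 6
  π[u,d](U) → 6
  ρ[z/u](π[u,d](U)) → 6
  T → 5
  (ρ[z/u](π[u,d](U)) ⋈[d=g] T) → 3

== RESULT ==
z | d | g | b
p | 5 | 5 | 8
q | 9 | 9 | 6
q | 9 | 9 | 6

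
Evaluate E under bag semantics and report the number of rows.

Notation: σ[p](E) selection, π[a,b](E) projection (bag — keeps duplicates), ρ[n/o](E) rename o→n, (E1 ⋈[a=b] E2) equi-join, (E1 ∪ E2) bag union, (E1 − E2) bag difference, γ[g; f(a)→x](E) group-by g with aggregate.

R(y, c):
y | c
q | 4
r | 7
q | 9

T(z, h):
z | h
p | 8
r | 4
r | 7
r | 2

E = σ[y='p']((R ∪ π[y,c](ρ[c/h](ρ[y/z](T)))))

Row counts bottom-up:
  R → 3
  T → 4
  ρ[y/z](T) → 4
  ρ[c/h](ρ[y/z](T)) → 4
  π[y,c](ρ[c/h](ρ[y/z](T))) → 4
  (R ∪ π[y,c](ρ[c/h](ρ[y/z](T)))) → 7
  σ[y='p']((R ∪ π[y,c](ρ[c/h](ρ[y/z](T))))) → 1

|E| = 1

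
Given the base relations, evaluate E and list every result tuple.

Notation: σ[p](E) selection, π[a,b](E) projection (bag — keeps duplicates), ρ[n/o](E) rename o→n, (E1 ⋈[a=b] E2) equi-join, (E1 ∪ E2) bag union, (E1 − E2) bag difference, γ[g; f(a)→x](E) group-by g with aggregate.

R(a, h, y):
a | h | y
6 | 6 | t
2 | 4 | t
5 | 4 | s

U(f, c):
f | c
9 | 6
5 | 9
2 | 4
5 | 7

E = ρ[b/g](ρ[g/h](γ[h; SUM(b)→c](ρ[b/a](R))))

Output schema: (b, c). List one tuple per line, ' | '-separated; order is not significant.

Subexpression sizes:
  R → 3
  ρ[b/a](R) → 3
  γ[h; SUM(b)→c](ρ[b/a](R)) → 2
  ρ[g/h](γ[h; SUM(b)→c](ρ[b/a](R))) → 2
  ρ[b/g](ρ[g/h](γ[h; SUM(b)→c](ρ[b/a](R)))) → 2

== RESULT ==
b | c
4 | 7
6 | 6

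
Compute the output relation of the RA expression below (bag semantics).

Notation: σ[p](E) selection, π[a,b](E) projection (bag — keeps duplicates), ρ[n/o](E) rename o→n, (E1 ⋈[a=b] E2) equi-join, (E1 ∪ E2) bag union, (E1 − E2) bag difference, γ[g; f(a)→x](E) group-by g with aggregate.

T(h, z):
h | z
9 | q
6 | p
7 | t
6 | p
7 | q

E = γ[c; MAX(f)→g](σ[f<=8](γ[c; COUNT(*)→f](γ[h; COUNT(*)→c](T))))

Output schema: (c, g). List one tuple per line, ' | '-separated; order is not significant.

Stepwise |·|:
  T → 5
  γ[h; COUNT(*)→c](T) → 3
  γ[c; COUNT(*)→f](γ[h; COUNT(*)→c](T)) → 2
  σ[f<=8](γ[c; COUNT(*)→f](γ[h; COUNT(*)→c](T))) → 2
  γ[c; MAX(f)→g](σ[f<=8](γ[c; COUNT(*)→f](γ[h; COUNT(*)→c](T)))) → 2

== RESULT ==
c | g
1 | 1
2 | 2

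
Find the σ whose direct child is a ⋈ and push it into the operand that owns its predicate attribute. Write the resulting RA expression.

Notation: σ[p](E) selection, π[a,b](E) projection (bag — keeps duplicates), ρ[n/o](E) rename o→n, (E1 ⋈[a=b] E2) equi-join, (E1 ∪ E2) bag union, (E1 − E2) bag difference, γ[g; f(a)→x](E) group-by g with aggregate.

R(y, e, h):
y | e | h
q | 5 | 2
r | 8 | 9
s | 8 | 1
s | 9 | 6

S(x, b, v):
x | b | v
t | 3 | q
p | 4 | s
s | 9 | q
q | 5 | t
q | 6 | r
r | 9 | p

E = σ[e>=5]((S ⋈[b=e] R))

σ filters on e, owned by the right side.
E' = (S ⋈[b=e] σ[e>=5](R))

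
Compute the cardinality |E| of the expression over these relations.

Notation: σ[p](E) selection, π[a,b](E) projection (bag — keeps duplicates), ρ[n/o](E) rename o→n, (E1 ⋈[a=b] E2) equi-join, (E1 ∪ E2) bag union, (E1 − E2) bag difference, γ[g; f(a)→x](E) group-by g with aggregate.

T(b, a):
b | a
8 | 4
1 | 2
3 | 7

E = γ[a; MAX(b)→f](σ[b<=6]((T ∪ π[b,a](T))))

Row counts bottom-up:
  T → 3
  T → 3
  π[b,a](T) → 3
  (T ∪ π[b,a](T)) → 6
  σ[b<=6]((T ∪ π[b,a](T))) → 4
  γ[a; MAX(b)→f](σ[b<=6]((T ∪ π[b,a](T)))) → 2

|E| = 2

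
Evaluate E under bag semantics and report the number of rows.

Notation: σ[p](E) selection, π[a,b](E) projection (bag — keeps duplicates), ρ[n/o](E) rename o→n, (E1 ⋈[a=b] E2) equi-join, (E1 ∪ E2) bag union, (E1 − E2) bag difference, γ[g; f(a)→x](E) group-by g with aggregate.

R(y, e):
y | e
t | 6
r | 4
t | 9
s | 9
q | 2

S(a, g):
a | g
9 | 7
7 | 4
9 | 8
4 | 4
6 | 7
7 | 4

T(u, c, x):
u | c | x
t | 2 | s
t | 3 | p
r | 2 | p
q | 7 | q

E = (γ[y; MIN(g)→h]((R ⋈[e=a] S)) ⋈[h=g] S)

Per-node cardinality:
  R → 5
  S → 6
  (R ⋈[e=a] S) → 6
  γ[y; MIN(g)→h]((R ⋈[e=a] S)) → 3
  S → 6
  (γ[y; MIN(g)→h]((R ⋈[e=a] S)) ⋈[h=g] S) → 7

|E| = 7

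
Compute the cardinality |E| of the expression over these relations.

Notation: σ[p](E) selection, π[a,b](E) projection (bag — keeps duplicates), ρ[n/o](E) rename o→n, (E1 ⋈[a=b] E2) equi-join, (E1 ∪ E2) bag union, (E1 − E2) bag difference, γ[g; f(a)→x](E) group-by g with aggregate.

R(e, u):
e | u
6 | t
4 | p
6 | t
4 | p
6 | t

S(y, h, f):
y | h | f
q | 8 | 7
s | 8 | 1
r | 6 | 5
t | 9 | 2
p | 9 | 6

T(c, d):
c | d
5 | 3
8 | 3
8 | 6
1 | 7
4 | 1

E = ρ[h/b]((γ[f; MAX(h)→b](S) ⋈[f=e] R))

Row counts bottom-up:
  S → 5
  γ[f; MAX(h)→b](S) → 5
  R → 5
  (γ[f; MAX(h)→b](S) ⋈[f=e] R) → 3
  ρ[h/b]((γ[f; MAX(h)→b](S) ⋈[f=e] R)) → 3

|E| = 3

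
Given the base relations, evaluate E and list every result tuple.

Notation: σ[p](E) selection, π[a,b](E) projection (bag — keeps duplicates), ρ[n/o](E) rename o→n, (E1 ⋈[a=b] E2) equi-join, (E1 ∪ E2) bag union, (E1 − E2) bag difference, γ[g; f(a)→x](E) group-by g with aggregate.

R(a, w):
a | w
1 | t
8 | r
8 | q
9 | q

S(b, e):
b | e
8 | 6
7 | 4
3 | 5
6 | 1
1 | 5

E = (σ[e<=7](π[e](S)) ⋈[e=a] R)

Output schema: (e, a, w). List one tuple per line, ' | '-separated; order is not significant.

Row counts bottom-up:
  S → 5
  π[e](S) → 5
  σ[e<=7](π[e](S)) → 5
  R → 4
  (σ[e<=7](π[e](S)) ⋈[e=a] R) → 1

== RESULT ==
e | a | w
1 | 1 | t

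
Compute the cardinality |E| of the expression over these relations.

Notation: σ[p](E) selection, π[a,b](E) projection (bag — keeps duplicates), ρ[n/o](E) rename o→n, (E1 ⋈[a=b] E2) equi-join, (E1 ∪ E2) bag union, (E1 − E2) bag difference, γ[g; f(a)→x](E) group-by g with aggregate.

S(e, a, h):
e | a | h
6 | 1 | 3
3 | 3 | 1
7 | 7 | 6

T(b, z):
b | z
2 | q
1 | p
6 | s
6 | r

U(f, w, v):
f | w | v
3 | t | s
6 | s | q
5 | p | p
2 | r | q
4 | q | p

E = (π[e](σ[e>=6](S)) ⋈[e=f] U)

Per-node cardinality:
  S → 3
  σ[e>=6](S) → 2
  π[e](σ[e>=6](S)) → 2
  U → 5
  (π[e](σ[e>=6](S)) ⋈[e=f] U) → 1

|E| = 1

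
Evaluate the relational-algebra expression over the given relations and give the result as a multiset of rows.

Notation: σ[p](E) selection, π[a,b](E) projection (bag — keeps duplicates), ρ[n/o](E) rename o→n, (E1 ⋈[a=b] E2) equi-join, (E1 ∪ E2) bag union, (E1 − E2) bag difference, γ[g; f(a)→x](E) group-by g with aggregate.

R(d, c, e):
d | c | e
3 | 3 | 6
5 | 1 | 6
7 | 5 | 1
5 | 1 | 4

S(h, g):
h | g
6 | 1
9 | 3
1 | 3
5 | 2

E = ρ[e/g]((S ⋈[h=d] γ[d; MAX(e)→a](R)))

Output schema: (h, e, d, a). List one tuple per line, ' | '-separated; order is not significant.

Subexpression sizes:
  S → 4
  R → 4
  γ[d; MAX(e)→a](R) → 3
  (S ⋈[h=d] γ[d; MAX(e)→a](R)) → 1
  ρ[e/g]((S ⋈[h=d] γ[d; MAX(e)→a](R))) → 1

== RESULT ==
h | e | d | a
5 | 2 | 5 | 6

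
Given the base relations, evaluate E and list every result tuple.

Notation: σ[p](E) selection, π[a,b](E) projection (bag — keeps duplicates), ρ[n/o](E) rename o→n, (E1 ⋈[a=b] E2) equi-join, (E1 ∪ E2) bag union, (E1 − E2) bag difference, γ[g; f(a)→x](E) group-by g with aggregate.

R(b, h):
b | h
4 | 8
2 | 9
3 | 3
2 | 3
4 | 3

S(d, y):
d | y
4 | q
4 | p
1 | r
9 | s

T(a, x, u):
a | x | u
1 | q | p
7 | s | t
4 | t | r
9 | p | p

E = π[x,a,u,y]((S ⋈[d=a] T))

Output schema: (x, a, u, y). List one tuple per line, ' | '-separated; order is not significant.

Subexpression sizes:
  S → 4
  T → 4
  (S ⋈[d=a] T) → 4
  π[x,a,u,y]((S ⋈[d=a] T)) → 4

== RESULT ==
x | a | u | y
p | 9 | p | s
q | 1 | p | r
t | 4 | r | p
t | 4 | r | q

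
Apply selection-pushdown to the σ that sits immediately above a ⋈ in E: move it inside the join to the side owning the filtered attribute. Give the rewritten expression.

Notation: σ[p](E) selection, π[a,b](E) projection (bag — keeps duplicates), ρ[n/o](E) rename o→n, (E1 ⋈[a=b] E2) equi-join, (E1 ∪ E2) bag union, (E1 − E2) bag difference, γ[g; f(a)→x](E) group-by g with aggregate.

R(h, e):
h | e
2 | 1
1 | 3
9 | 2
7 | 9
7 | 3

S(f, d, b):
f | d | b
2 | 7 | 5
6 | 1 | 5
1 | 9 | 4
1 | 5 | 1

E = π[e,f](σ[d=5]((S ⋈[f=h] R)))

σ filters on d, owned by the left side.
E' = π[e,f]((σ[d=5](S) ⋈[f=h] R))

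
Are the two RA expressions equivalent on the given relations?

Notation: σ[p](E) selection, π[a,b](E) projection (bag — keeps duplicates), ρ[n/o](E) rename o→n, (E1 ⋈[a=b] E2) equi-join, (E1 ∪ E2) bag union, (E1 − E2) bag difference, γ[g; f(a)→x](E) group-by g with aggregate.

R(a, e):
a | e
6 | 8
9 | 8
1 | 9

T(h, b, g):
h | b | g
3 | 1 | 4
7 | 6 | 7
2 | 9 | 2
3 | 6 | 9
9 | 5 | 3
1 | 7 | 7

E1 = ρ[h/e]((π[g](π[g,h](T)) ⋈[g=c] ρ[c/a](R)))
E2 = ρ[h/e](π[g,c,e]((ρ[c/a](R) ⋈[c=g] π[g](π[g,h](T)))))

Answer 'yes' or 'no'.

E1 stepwise |·|:
  T → 6
  π[g,h](T) → 6
  π[g](π[g,h](T)) → 6
  R → 3
  ρ[c/a](R) → 3
  (π[g](π[g,h](T)) ⋈[g=c] ρ[c/a](R)) → 1
  ρ[h/e]((π[g](π[g,h](T)) ⋈[g=c] ρ[c/a](R))) → 1
E2 stepwise |·|:
  R → 3
  ρ[c/a](R) → 3
  T → 6
  π[g,h](T) → 6
  π[g](π[g,h](T)) → 6
  (ρ[c/a](R) ⋈[c=g] π[g](π[g,h](T))) → 1
  π[g,c,e]((ρ[c/a](R) ⋈[c=g] π[g](π[g,h](T)))) → 1
  ρ[h/e](π[g,c,e]((ρ[c/a](R) ⋈[c=g] π[g](π[g,h](T))))) → 1

E1 and E2 produce the same multiset:
g | c | h
9 | 9 | 8

yes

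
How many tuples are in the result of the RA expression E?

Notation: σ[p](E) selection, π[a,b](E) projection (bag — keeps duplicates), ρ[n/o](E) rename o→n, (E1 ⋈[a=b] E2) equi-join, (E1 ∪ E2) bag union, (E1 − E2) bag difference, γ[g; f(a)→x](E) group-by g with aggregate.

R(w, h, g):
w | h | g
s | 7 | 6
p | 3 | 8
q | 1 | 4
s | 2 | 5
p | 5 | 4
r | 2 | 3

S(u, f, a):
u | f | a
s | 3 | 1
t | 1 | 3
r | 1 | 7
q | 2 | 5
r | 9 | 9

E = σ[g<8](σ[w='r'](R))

Row counts bottom-up:
  R → 6
  σ[w='r'](R) → 1
  σ[g<8](σ[w='r'](R)) → 1

|E| = 1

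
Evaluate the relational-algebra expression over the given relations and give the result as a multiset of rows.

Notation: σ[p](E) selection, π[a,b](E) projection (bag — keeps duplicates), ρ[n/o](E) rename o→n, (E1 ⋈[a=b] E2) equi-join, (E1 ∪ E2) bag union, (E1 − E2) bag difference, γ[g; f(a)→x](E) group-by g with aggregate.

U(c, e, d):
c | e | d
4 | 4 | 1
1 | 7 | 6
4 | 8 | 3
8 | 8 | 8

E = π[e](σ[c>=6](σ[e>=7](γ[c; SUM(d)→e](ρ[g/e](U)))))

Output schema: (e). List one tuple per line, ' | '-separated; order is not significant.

Row counts bottom-up:
  U → 4
  ρ[g/e](U) → 4
  γ[c; SUM(d)→e](ρ[g/e](U)) → 3
  σ[e>=7](γ[c; SUM(d)→e](ρ[g/e](U))) → 1
  σ[c>=6](σ[e>=7](γ[c; SUM(d)→e](ρ[g/e](U)))) → 1
  π[e](σ[c>=6](σ[e>=7](γ[c; SUM(d)→e](ρ[g/e](U))))) → 1

== RESULT ==
e
8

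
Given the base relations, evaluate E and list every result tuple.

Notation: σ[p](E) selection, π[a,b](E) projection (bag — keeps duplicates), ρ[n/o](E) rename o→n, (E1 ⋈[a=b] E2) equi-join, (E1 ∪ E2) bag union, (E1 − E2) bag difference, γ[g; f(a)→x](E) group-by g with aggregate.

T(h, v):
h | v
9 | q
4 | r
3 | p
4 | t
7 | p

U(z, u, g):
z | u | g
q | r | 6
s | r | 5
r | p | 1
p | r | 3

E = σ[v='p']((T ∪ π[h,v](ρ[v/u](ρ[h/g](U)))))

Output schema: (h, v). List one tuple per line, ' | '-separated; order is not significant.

Row counts bottom-up:
  T → 5
  U → 4
  ρ[h/g](U) → 4
  ρ[v/u](ρ[h/g](U)) → 4
  π[h,v](ρ[v/u](ρ[h/g](U))) → 4
  (T ∪ π[h,v](ρ[v/u](ρ[h/g](U)))) → 9
  σ[v='p']((T ∪ π[h,v](ρ[v/u](ρ[h/g](U))))) → 3

== RESULT ==
h | v
1 | p
3 | p
7 | p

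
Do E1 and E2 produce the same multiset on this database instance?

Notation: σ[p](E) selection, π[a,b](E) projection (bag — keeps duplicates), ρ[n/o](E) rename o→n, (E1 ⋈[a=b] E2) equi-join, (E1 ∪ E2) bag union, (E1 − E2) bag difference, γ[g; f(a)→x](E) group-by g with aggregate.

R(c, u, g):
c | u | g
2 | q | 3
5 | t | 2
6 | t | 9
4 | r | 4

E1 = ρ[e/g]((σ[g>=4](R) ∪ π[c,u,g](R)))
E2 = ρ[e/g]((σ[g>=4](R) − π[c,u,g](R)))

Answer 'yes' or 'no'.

E1 subexpression sizes:
  R → 4
  σ[g>=4](R) → 2
  R → 4
  π[c,u,g](R) → 4
  (σ[g>=4](R) ∪ π[c,u,g](R)) → 6
  ρ[e/g]((σ[g>=4](R) ∪ π[c,u,g](R))) → 6
E2 subexpression sizes:
  R → 4
  σ[g>=4](R) → 2
  R → 4
  π[c,u,g](R) → 4
  (σ[g>=4](R) − π[c,u,g](R)) → 0
  ρ[e/g]((σ[g>=4](R) − π[c,u,g](R))) → 0

E1 result:
c | u | e
2 | q | 3
4 | r | 4
4 | r | 4
5 | t | 2
6 | t | 9
6 | t | 9
E2 result:
c | u | e
(0 rows)
Witness: (2, 'q', 3) appears 1× in E1 but 0× in E2.

no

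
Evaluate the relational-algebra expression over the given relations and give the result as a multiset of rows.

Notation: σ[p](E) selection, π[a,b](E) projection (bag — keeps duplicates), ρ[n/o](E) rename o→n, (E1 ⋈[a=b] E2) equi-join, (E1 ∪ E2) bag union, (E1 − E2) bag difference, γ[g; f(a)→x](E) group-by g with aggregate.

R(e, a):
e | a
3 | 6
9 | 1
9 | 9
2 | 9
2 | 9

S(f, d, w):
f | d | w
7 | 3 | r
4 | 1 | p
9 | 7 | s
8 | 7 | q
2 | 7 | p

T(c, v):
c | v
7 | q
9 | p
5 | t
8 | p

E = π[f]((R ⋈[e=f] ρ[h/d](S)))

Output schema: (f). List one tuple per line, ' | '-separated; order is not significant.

Subexpression sizes:
  R → 5
  S → 5
  ρ[h/d](S) → 5
  (R ⋈[e=f] ρ[h/d](S)) → 4
  π[f]((R ⋈[e=f] ρ[h/d](S))) → 4

== RESULT ==
f
2
2
9
9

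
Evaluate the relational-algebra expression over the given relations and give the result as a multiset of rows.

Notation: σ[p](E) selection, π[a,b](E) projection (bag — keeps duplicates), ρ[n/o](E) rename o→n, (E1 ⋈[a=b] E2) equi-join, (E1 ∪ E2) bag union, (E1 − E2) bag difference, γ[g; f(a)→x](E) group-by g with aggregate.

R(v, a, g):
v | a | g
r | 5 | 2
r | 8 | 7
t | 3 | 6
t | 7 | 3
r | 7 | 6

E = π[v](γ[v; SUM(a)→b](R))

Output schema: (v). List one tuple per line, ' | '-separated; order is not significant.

Subexpression sizes:
  R → 5
  γ[v; SUM(a)→b](R) → 2
  π[v](γ[v; SUM(a)→b](R)) → 2

== RESULT ==
v
r
t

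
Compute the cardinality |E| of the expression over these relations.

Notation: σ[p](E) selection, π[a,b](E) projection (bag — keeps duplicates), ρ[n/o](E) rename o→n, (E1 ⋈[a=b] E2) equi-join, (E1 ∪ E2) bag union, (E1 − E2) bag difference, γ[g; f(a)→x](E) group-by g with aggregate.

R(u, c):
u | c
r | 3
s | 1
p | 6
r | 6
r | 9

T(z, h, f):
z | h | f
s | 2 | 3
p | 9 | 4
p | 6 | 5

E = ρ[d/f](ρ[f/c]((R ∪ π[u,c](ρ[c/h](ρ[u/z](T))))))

Row counts bottom-up:
  R → 5
  T → 3
  ρ[u/z](T) → 3
  ρ[c/h](ρ[u/z](T)) → 3
  π[u,c](ρ[c/h](ρ[u/z](T))) → 3
  (R ∪ π[u,c](ρ[c/h](ρ[u/z](T)))) → 8
  ρ[f/c]((R ∪ π[u,c](ρ[c/h](ρ[u/z](T))))) → 8
  ρ[d/f](ρ[f/c]((R ∪ π[u,c](ρ[c/h](ρ[u/z](T)))))) → 8

|E| = 8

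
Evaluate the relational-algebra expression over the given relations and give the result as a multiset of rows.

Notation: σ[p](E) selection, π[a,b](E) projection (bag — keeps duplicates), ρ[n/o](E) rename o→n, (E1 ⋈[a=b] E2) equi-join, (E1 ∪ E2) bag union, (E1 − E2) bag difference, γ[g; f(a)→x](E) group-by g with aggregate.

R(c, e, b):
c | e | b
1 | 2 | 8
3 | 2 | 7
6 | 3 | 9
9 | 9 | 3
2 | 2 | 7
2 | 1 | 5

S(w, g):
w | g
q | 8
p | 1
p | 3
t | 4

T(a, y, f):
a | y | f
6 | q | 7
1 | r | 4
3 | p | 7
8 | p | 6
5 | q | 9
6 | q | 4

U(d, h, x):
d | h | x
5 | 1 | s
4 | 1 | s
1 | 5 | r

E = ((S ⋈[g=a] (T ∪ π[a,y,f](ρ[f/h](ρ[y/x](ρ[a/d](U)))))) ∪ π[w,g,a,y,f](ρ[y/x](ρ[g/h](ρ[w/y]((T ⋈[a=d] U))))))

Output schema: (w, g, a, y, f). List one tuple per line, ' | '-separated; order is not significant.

Per-node cardinality:
  S → 4
  T → 6
  U → 3
  ρ[a/d](U) → 3
  ρ[y/x](ρ[a/d](U)) → 3
  ρ[f/h](ρ[y/x](ρ[a/d](U))) → 3
  π[a,y,f](ρ[f/h](ρ[y/x](ρ[a/d](U)))) → 3
  (T ∪ π[a,y,f](ρ[f/h](ρ[y/x](ρ[a/d](U))))) → 9
  (S ⋈[g=a] (T ∪ π[a,y,f](ρ[f/h](ρ[y/x](ρ[a/d](U)))))) → 5
  T → 6
  U → 3
  (T ⋈[a=d] U) → 2
  ρ[w/y]((T ⋈[a=d] U)) → 2
  ρ[g/h](ρ[w/y]((T ⋈[a=d] U))) → 2
  ρ[y/x](ρ[g/h](ρ[w/y]((T ⋈[a=d] U)))) → 2
  π[w,g,a,y,f](ρ[y/x](ρ[g/h](ρ[w/y]((T ⋈[a=d] U))))) → 2
  ((S ⋈[g=a] (T ∪ π[a,y,f](ρ[f/h](ρ[y/x](ρ[a/d](U)))))) ∪ π[w,g,a,y,f](ρ[y/x](ρ[g/h](ρ[w/y]((T ⋈[a=d] U)))))) → 7

== RESULT ==
w | g | a | y | f
p | 1 | 1 | r | 4
p | 1 | 1 | r | 5
p | 3 | 3 | p | 7
q | 1 | 5 | s | 9
q | 8 | 8 | p | 6
r | 5 | 1 | r | 4
t | 4 | 4 | s | 1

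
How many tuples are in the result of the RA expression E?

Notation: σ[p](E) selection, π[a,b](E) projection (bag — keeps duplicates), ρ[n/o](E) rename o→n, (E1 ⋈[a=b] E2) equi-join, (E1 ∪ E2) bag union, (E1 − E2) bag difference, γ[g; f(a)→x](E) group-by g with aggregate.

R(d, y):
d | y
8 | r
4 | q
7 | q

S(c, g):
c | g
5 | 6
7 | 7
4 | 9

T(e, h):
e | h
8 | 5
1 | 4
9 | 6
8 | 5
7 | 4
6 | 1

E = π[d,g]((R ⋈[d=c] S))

Row counts bottom-up:
  R → 3
  S → 3
  (R ⋈[d=c] S) → 2
  π[d,g]((R ⋈[d=c] S)) → 2

|E| = 2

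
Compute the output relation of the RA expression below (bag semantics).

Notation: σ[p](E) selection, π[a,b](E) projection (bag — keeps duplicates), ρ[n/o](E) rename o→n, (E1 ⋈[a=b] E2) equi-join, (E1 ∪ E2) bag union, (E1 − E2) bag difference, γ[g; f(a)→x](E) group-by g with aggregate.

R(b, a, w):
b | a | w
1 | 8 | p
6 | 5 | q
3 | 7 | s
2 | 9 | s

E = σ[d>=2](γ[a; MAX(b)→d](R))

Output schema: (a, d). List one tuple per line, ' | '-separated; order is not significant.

Per-node cardinality:
  R → 4
  γ[a; MAX(b)→d](R) → 4
  σ[d>=2](γ[a; MAX(b)→d](R)) → 3

== RESULT ==
a | d
5 | 6
7 | 3
9 | 2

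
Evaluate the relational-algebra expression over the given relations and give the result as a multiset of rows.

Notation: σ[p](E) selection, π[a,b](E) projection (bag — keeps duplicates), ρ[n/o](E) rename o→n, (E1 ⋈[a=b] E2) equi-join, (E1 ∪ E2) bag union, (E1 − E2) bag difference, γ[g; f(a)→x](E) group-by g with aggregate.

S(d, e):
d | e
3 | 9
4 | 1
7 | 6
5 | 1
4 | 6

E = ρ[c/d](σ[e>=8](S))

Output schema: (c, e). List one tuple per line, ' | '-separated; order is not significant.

Row counts bottom-up:
  S → 5
  σ[e>=8](S) → 1
  ρ[c/d](σ[e>=8](S)) → 1

== RESULT ==
c | e
3 | 9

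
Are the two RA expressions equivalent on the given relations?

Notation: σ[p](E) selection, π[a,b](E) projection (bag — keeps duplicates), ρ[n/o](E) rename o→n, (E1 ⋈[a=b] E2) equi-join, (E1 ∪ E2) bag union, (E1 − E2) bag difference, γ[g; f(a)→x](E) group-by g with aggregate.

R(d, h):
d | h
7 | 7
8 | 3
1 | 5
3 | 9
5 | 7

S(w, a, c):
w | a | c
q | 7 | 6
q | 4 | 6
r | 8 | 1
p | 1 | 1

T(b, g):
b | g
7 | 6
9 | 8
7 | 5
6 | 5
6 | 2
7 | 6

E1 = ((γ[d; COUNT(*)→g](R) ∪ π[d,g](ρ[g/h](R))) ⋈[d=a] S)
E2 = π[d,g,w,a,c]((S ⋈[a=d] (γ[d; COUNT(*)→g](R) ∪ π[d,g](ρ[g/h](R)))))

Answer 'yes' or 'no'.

E1 stepwise |·|:
  R → 5
  γ[d; COUNT(*)→g](R) → 5
  R → 5
  ρ[g/h](R) → 5
  π[d,g](ρ[g/h](R)) → 5
  (γ[d; COUNT(*)→g](R) ∪ π[d,g](ρ[g/h](R))) → 10
  S → 4
  ((γ[d; COUNT(*)→g](R) ∪ π[d,g](ρ[g/h](R))) ⋈[d=a] S) → 6
E2 stepwise |·|:
  S → 4
  R → 5
  γ[d; COUNT(*)→g](R) → 5
  R → 5
  ρ[g/h](R) → 5
  π[d,g](ρ[g/h](R)) → 5
  (γ[d; COUNT(*)→g](R) ∪ π[d,g](ρ[g/h](R))) → 10
  (S ⋈[a=d] (γ[d; COUNT(*)→g](R) ∪ π[d,g](ρ[g/h](R)))) → 6
  π[d,g,w,a,c]((S ⋈[a=d] (γ[d; COUNT(*)→g](R) ∪ π[d,g](ρ[g/h](R))))) → 6

E1 and E2 produce the same multiset:
d | g | w | a | c
1 | 1 | p | 1 | 1
1 | 5 | p | 1 | 1
7 | 1 | q | 7 | 6
7 | 7 | q | 7 | 6
8 | 1 | r | 8 | 1
8 | 3 | r | 8 | 1

yes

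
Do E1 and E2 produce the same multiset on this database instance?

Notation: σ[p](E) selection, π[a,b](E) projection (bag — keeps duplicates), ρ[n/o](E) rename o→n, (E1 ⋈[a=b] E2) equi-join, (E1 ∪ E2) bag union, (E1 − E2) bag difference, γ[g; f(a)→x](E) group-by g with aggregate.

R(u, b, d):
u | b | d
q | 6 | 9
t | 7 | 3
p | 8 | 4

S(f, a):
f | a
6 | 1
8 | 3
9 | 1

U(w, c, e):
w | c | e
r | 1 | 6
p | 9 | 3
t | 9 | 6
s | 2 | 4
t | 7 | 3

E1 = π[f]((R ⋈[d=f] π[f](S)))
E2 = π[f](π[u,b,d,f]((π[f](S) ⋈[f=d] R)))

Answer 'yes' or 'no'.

E1 per-node cardinality:
  R → 3
  S → 3
  π[f](S) → 3
  (R ⋈[d=f] π[f](S)) → 1
  π[f]((R ⋈[d=f] π[f](S))) → 1
E2 per-node cardinality:
  S → 3
  π[f](S) → 3
  R → 3
  (π[f](S) ⋈[f=d] R) → 1
  π[u,b,d,f]((π[f](S) ⋈[f=d] R)) → 1
  π[f](π[u,b,d,f]((π[f](S) ⋈[f=d] R))) → 1

E1 and E2 produce the same multiset:
f
9

yes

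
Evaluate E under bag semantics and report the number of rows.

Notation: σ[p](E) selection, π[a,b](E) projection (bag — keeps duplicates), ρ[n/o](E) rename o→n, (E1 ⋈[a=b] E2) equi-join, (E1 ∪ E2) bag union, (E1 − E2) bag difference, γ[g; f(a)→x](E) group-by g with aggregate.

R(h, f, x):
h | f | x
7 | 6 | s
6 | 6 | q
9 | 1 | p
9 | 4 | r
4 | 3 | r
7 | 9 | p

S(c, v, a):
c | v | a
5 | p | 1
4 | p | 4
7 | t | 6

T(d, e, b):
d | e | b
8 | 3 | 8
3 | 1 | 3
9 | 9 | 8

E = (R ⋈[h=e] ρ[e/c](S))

Subexpression sizes:
  R → 6
  S → 3
  ρ[e/c](S) → 3
  (R ⋈[h=e] ρ[e/c](S)) → 3

|E| = 3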